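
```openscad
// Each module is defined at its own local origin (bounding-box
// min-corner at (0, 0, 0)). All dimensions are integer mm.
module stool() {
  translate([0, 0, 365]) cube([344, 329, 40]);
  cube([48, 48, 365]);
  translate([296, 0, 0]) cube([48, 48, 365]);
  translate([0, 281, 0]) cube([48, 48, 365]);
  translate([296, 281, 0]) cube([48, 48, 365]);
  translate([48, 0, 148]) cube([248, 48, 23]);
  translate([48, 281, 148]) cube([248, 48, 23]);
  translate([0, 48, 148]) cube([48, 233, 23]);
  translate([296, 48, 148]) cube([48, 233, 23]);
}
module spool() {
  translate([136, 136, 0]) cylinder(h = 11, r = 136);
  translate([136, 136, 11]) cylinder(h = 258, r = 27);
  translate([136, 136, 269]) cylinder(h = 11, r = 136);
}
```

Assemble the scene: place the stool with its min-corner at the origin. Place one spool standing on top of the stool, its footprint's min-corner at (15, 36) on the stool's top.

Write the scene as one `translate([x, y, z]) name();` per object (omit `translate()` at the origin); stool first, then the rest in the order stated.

stool();
translate([15, 36, 405]) spool();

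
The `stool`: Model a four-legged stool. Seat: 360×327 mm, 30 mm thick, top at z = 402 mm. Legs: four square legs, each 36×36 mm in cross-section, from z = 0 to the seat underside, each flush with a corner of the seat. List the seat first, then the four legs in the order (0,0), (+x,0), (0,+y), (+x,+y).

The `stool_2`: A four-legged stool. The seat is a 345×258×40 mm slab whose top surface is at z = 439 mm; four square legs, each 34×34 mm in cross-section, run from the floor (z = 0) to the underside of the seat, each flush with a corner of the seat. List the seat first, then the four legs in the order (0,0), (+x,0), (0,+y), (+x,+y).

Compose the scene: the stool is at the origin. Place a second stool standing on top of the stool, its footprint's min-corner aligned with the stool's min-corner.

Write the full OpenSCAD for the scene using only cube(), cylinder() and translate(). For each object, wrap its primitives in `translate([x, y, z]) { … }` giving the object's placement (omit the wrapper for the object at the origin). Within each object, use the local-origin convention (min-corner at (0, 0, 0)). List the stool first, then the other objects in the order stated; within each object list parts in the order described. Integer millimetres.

translate([0, 0, 372]) cube([360, 327, 30]);
cube([36, 36, 372]);
translate([324, 0, 0]) cube([36, 36, 372]);
translate([0, 291, 0]) cube([36, 36, 372]);
translate([324, 291, 0]) cube([36, 36, 372]);
translate([0, 0, 402]) {
  translate([0, 0, 399]) cube([345, 258, 40]);
  cube([34, 34, 399]);
  translate([311, 0, 0]) cube([34, 34, 399]);
  translate([0, 224, 0]) cube([34, 34, 399]);
  translate([311, 224, 0]) cube([34, 34, 399]);
}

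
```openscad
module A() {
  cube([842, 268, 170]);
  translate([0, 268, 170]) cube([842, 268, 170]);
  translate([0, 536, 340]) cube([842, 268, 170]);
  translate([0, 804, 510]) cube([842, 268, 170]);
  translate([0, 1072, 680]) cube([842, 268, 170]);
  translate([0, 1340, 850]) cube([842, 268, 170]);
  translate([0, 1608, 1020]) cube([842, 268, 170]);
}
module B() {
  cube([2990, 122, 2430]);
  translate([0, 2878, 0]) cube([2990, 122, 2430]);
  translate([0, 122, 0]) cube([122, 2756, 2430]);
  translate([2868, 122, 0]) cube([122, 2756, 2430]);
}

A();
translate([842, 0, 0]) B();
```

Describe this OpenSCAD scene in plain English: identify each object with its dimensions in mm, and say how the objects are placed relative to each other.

A is a run of 7 identical solid stair steps. Each tread is 842×268 mm and each step block is 170 mm high. Step 1 rests on the floor; step k is offset from step 1 by (k−1)×268 mm in y and (k−1)×170 mm in z.

B is a box-shaped house frame (walls only): outside footprint 2990×3000 mm, wall height 2430 mm, wall thickness 122 mm. The two y-facing walls run the full x-width; the two x-facing walls fit between the inner faces of the y-facing walls.

The house frame is against the staircase's +x side, with their −y faces flush.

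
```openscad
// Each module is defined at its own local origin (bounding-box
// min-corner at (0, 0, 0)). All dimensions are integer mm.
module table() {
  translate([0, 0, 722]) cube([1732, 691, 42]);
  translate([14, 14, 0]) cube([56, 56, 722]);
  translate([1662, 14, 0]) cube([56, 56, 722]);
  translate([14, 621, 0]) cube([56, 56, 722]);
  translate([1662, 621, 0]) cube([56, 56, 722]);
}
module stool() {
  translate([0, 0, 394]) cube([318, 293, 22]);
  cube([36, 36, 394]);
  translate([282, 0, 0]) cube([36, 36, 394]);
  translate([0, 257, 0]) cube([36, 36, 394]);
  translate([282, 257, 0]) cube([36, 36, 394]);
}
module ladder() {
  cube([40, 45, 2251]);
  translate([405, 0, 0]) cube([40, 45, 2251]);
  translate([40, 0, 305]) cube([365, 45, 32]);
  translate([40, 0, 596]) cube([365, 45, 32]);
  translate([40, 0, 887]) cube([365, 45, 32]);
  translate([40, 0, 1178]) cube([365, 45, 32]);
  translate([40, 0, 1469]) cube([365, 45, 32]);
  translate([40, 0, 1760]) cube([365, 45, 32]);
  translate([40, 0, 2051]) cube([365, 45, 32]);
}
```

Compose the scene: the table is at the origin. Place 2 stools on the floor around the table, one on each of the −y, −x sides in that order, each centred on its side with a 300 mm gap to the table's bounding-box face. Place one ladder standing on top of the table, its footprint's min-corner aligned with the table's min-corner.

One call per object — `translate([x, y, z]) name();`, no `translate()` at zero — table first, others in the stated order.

table();
translate([707, -593, 0]) stool();
translate([-618, 199, 0]) stool();
translate([0, 0, 764]) ladder();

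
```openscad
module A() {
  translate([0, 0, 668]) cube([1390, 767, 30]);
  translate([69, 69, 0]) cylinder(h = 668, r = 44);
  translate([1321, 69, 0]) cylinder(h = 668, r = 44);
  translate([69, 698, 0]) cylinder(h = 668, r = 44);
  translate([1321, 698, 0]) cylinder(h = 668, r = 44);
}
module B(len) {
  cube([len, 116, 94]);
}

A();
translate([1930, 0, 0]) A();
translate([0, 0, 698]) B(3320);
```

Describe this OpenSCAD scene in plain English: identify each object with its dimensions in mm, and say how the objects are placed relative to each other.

A is a table with a 1390×767 mm rectangular top, 30 mm thick, top surface at z = 698 mm, supported by four round legs of 88 mm diameter, each leg's bounding box inset 25 mm from the nearest pair of top edges, running from the floor.

B is a rectangular beam 3320 mm long (x), 116 mm deep (y), 94 mm thick (z).

The beam spans the tops of two tables placed 540 mm apart, resting at z = 698 mm.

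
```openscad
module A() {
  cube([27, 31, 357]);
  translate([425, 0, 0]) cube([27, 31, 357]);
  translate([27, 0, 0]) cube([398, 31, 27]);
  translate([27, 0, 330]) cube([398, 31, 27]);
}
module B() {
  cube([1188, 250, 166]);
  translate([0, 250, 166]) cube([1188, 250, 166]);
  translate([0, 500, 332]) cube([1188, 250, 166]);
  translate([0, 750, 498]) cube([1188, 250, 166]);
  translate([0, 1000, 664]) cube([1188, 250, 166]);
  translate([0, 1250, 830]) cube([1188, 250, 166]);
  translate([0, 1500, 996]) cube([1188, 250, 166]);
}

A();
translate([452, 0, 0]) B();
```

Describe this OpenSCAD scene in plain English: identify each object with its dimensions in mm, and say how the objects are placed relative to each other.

A is a picture frame with a 398×303 mm rectangular opening (x by z) and a uniform 27 mm border on every side. Frame depth is 31 mm along y. It is built from two vertical stiles running the full outside height and two horizontal rails spanning the gap between the stiles.

B is a straight staircase of 7 solid steps. Each step is 1188 mm wide (x), 250 mm deep (y, the going) and 166 mm tall (the rise). The first step rests on the floor; each subsequent step sits one going further in +y and one rise higher in +z, directly behind and above the previous step with no overlap.

The staircase is against the picture frame's +x side, with their −y faces flush.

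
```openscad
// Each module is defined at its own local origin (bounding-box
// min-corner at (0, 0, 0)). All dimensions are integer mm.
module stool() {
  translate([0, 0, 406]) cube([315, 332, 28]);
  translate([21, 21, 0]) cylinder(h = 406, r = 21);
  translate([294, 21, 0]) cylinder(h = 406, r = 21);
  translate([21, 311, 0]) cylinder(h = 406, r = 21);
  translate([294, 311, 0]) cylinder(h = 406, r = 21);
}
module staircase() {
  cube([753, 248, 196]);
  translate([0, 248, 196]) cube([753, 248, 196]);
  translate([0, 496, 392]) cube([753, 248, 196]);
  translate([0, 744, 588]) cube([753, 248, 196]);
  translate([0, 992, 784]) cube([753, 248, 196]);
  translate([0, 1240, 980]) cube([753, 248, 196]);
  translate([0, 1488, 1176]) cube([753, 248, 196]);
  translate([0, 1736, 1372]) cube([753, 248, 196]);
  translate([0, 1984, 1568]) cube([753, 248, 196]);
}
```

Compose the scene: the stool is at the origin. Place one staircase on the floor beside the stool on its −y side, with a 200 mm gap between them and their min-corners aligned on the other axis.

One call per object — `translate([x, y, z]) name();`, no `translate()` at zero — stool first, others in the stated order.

stool();
translate([0, -2432, 0]) staircase();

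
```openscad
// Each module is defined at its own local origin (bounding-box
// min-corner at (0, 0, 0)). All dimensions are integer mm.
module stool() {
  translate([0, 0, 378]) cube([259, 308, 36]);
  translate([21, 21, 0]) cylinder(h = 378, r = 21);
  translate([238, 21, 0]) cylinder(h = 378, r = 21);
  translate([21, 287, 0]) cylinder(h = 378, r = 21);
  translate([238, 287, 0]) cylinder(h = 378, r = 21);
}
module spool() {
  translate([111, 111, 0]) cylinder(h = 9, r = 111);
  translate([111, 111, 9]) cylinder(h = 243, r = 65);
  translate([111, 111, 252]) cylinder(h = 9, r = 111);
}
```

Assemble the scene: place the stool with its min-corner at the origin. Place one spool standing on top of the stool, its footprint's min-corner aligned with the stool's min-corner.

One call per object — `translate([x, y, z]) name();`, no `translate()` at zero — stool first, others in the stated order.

stool();
translate([0, 0, 414]) spool();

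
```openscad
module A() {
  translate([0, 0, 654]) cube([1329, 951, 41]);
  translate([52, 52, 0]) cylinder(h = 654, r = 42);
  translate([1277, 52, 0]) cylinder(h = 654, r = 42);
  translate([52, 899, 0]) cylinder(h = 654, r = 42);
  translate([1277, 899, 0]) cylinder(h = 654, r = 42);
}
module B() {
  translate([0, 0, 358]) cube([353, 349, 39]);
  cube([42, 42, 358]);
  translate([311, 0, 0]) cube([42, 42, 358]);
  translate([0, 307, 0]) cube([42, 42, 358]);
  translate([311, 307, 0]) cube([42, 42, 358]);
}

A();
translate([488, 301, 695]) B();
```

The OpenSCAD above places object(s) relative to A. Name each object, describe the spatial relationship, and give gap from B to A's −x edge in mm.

A is a table. B is a stool. The stool is on top of the table, centred. The gap from the stool to the table's −x edge is 488 mm.

The stool's min-x is at 488; the table's min-x is 0; gap = 488 mm.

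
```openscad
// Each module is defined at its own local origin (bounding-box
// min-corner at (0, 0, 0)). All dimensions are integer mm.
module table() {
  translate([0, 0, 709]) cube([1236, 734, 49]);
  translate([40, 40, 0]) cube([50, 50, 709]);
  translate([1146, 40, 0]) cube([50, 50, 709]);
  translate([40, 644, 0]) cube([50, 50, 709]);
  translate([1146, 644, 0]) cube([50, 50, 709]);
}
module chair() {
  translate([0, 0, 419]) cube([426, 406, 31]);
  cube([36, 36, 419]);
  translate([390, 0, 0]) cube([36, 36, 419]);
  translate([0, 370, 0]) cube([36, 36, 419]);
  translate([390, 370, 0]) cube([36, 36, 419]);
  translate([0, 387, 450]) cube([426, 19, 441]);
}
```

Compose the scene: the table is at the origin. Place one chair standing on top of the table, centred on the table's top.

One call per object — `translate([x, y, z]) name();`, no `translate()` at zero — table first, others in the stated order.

table();
translate([405, 164, 758]) chair();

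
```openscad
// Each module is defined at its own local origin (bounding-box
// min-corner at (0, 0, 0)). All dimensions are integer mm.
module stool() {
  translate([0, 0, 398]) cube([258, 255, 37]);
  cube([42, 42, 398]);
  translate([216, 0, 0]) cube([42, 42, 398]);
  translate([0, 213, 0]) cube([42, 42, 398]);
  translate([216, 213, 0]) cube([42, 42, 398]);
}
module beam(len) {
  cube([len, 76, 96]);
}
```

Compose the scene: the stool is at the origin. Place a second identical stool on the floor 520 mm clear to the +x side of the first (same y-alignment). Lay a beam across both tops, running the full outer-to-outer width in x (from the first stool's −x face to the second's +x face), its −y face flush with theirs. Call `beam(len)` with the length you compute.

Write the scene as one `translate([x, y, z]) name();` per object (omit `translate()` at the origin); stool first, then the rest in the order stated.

stool();
translate([778, 0, 0]) stool();
translate([0, 0, 435]) beam(1036);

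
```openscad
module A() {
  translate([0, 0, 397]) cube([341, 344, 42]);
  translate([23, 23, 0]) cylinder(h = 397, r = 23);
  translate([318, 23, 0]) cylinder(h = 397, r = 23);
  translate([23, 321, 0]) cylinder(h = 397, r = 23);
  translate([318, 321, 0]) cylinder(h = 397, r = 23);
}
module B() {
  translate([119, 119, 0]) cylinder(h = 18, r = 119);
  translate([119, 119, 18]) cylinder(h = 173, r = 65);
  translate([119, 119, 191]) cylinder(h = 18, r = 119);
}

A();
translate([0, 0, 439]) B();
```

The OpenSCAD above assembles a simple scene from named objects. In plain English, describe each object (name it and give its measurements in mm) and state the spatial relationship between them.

A is a four-legged stool. The seat is a 341×344×42 mm slab whose top surface is at z = 439 mm; four round legs, each 46 mm in diameter, run from the floor (z = 0) to the underside of the seat, each leg's axis is inset half a diameter from the nearest pair of seat edges (so the leg's bounding box is flush with the corner).

B is a spool: two coaxial disc flanges of radius 119 mm and thickness 18 mm, joined by a core cylinder of radius 65 mm and height 173 mm. The lower flange rests on z = 0 and the three cylinders share a vertical axis.

The spool is on top of the stool.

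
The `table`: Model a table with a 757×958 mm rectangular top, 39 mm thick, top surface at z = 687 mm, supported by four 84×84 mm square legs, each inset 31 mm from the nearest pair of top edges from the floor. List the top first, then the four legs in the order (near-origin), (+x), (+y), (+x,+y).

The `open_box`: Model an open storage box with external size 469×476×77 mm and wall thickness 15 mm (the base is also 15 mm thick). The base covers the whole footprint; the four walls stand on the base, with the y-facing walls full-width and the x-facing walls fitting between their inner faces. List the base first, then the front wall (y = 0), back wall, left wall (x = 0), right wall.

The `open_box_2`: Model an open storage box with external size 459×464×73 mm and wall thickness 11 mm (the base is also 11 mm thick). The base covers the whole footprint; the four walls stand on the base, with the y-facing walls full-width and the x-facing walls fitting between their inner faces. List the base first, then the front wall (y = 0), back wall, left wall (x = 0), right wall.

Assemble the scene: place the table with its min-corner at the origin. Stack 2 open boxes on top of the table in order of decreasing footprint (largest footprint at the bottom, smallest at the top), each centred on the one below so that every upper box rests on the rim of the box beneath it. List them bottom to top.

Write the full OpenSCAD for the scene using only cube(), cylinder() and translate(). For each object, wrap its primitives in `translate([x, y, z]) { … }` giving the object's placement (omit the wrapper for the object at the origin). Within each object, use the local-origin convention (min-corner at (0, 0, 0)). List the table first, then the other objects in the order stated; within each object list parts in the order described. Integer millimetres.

translate([0, 0, 648]) cube([757, 958, 39]);
translate([31, 31, 0]) cube([84, 84, 648]);
translate([642, 31, 0]) cube([84, 84, 648]);
translate([31, 843, 0]) cube([84, 84, 648]);
translate([642, 843, 0]) cube([84, 84, 648]);
translate([144, 241, 687]) {
  cube([469, 476, 15]);
  translate([0, 0, 15]) cube([469, 15, 62]);
  translate([0, 461, 15]) cube([469, 15, 62]);
  translate([0, 15, 15]) cube([15, 446, 62]);
  translate([454, 15, 15]) cube([15, 446, 62]);
}
translate([149, 247, 764]) {
  cube([459, 464, 11]);
  translate([0, 0, 11]) cube([459, 11, 62]);
  translate([0, 453, 11]) cube([459, 11, 62]);
  translate([0, 11, 11]) cube([11, 442, 62]);
  translate([448, 11, 11]) cube([11, 442, 62]);
}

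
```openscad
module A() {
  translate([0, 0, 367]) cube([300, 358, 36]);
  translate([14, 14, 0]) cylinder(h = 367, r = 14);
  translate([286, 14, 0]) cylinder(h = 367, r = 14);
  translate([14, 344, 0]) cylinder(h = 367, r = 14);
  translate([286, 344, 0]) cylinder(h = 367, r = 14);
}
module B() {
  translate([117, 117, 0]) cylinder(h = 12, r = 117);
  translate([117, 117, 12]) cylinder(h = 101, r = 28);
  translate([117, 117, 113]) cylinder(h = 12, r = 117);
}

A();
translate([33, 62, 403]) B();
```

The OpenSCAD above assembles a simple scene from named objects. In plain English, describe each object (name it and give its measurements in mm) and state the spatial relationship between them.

A is a simple wooden stool: a rectangular seat 300 mm (x) by 358 mm (y), 36 mm thick, top face at z = 403 mm, on four round legs, each 28 mm in diameter. The legs rest on z = 0, each leg's axis is inset half a diameter from the nearest pair of seat edges (so the leg's bounding box is flush with the corner).

B is a spool: two coaxial disc flanges of radius 117 mm and thickness 12 mm, joined by a core cylinder of radius 28 mm and height 101 mm. The lower flange rests on z = 0 and the three cylinders share a vertical axis.

The spool is on top of the stool, centred.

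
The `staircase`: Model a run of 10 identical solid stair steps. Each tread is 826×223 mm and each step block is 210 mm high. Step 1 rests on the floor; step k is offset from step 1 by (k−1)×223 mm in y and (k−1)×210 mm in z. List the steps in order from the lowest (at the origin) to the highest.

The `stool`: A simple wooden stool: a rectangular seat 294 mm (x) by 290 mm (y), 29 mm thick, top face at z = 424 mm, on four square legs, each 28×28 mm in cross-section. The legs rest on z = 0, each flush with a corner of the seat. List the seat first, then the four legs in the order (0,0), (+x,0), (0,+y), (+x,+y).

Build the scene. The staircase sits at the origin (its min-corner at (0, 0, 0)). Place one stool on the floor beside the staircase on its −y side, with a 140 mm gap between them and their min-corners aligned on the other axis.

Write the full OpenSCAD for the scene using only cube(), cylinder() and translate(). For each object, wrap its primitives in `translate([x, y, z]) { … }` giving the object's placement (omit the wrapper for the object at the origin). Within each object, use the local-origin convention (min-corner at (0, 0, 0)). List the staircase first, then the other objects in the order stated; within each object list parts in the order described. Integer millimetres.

cube([826, 223, 210]);
translate([0, 223, 210]) cube([826, 223, 210]);
translate([0, 446, 420]) cube([826, 223, 210]);
translate([0, 669, 630]) cube([826, 223, 210]);
translate([0, 892, 840]) cube([826, 223, 210]);
translate([0, 1115, 1050]) cube([826, 223, 210]);
translate([0, 1338, 1260]) cube([826, 223, 210]);
translate([0, 1561, 1470]) cube([826, 223, 210]);
translate([0, 1784, 1680]) cube([826, 223, 210]);
translate([0, 2007, 1890]) cube([826, 223, 210]);
translate([0, -430, 0]) {
  translate([0, 0, 395]) cube([294, 290, 29]);
  cube([28, 28, 395]);
  translate([266, 0, 0]) cube([28, 28, 395]);
  translate([0, 262, 0]) cube([28, 28, 395]);
  translate([266, 262, 0]) cube([28, 28, 395]);
}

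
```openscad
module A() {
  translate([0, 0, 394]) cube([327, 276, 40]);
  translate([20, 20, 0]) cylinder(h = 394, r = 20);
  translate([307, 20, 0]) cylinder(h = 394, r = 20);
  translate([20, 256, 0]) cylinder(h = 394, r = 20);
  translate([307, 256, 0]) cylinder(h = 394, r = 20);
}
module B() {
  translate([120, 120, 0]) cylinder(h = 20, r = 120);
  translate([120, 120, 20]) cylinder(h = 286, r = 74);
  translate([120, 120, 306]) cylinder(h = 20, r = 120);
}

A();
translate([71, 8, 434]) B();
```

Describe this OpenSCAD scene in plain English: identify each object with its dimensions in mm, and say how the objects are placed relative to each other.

A is a four-legged stool. The seat is a 327×276×40 mm slab whose top surface is at z = 434 mm; four round legs, each 40 mm in diameter, run from the floor (z = 0) to the underside of the seat, each leg's axis is inset half a diameter from the nearest pair of seat edges (so the leg's bounding box is flush with the corner).

B is a spool: two coaxial disc flanges of radius 120 mm and thickness 20 mm, joined by a core cylinder of radius 74 mm and height 286 mm. The lower flange rests on z = 0 and the three cylinders share a vertical axis.

The spool is on top of the stool.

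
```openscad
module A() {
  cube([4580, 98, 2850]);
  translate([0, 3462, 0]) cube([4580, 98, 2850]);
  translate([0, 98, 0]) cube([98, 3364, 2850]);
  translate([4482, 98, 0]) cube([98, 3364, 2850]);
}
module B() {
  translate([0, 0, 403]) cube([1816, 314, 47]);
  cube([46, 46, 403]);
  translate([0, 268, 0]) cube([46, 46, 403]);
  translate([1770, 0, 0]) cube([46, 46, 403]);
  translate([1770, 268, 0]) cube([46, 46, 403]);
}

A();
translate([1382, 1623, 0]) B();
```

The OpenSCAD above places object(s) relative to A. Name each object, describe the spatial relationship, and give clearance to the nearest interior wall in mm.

A is a house frame. B is a bench. The bench sits inside the house frame, centred. The clearance to the nearest interior wall is 1284 mm.

Clearances: x = 1284, y = 1525; minimum 1284 mm.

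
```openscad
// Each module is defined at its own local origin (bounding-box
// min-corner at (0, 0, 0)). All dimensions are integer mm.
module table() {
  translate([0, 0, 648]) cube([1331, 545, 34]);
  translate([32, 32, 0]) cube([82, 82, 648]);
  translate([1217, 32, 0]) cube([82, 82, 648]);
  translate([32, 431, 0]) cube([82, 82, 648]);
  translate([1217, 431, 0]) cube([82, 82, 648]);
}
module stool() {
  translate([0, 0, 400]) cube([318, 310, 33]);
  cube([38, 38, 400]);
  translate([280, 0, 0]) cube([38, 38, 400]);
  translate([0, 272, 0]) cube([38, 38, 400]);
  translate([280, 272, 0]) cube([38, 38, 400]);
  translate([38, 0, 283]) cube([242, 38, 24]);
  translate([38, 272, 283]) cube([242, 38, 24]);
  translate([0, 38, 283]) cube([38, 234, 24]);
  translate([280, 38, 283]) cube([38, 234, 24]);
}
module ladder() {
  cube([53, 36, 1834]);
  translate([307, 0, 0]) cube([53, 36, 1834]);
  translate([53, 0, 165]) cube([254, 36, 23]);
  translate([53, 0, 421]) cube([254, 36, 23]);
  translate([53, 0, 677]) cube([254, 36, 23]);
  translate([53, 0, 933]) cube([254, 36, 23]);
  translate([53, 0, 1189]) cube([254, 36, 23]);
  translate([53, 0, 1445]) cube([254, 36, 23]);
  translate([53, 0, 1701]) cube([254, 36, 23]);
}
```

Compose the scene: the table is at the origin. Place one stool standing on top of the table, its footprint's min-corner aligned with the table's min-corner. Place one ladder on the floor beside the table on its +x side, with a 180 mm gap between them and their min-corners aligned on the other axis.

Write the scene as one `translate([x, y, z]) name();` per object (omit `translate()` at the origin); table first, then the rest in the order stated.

table();
translate([0, 0, 682]) stool();
translate([1511, 0, 0]) ladder();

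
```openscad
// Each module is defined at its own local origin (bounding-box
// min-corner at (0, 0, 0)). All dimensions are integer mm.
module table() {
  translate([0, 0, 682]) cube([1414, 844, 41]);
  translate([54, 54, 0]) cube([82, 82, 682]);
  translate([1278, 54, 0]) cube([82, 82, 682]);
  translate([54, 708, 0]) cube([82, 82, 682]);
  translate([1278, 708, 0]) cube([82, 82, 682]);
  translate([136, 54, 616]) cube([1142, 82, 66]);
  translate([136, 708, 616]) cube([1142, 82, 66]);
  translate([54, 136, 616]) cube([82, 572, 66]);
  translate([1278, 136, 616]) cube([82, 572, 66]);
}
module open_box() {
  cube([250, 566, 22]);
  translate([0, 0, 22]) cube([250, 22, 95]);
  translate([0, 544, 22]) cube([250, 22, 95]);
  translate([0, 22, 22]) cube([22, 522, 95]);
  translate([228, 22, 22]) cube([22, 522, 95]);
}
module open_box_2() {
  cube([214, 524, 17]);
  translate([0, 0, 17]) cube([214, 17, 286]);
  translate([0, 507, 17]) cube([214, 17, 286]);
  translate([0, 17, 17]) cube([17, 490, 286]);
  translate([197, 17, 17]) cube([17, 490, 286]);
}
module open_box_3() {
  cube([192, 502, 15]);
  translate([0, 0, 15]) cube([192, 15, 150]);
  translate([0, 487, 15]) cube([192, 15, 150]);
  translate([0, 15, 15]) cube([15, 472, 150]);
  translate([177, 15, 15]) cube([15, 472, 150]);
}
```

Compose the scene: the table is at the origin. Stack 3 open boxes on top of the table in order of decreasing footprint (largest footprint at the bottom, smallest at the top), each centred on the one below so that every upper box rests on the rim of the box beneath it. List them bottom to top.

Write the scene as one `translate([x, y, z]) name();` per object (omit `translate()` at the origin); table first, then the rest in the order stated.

table();
translate([582, 139, 723]) open_box();
translate([600, 160, 840]) open_box_2();
translate([611, 171, 1143]) open_box_3();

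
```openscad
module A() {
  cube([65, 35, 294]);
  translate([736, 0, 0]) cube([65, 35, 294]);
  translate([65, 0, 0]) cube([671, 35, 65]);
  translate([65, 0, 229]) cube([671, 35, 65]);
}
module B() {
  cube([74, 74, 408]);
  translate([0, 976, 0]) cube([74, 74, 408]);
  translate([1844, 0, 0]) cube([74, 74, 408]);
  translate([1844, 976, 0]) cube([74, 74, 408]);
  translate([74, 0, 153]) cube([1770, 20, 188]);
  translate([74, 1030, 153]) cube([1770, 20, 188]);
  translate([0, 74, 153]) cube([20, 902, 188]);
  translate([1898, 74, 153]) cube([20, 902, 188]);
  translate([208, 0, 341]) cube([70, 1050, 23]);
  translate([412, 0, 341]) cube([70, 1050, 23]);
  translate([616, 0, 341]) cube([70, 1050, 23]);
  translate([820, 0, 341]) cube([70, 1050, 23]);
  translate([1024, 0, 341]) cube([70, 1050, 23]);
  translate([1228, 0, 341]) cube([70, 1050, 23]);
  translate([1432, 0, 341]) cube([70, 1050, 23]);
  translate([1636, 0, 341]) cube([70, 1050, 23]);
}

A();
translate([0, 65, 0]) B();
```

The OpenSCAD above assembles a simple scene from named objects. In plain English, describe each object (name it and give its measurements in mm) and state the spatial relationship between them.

A is a rectangular picture frame lying in the x–z plane (depth along y). The opening is 671 mm wide (x) by 164 mm tall (z), surrounded by a border 65 mm wide on all four sides. The frame is 35 mm deep and is made of two full-height vertical stiles with two horizontal rails fitted between them.

B is a bed frame 1918 mm long (x) by 1050 mm wide (y). Four 74×74 mm corner posts, 408 mm tall, at the corners of the footprint. Four rails of 20 mm thickness and 188 mm height run between adjacent posts with their undersides at z = 153 mm, their outer faces flush with the outside of the frame (the two x-running rails run between the posts' inner faces; the two y-running rails run between the posts' inner faces). 8 slats, each 70 mm wide (x) and 23 mm thick, lie across the top of the two x-running rails, running the full 1050 mm width of the frame in y; the slats are evenly spaced along x between the inner faces of the end posts with equal gaps (rounded down to the nearest mm) at the −x end and between each pair — any rounding remainder accumulates at the +x end.

The bed frame is on the floor beside the picture frame on its +y side.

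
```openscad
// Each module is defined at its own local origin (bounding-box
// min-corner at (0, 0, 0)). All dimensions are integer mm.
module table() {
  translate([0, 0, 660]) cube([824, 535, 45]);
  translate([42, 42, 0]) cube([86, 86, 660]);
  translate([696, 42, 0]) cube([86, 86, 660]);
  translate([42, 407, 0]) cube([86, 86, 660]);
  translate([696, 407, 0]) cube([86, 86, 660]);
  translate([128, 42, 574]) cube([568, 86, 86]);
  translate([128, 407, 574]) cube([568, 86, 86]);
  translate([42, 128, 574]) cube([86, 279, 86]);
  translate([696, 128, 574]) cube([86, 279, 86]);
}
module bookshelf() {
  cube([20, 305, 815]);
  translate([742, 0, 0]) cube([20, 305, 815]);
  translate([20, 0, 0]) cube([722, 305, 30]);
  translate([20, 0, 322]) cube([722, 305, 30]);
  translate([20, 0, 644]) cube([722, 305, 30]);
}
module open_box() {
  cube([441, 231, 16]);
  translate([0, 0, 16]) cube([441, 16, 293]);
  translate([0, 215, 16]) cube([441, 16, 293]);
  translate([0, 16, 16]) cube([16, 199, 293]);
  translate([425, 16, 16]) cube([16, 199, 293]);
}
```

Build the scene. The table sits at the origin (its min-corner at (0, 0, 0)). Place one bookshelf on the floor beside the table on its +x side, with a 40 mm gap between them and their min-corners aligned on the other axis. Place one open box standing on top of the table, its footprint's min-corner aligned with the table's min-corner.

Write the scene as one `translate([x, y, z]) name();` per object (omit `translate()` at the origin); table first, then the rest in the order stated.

table();
translate([864, 0, 0]) bookshelf();
translate([0, 0, 705]) open_box();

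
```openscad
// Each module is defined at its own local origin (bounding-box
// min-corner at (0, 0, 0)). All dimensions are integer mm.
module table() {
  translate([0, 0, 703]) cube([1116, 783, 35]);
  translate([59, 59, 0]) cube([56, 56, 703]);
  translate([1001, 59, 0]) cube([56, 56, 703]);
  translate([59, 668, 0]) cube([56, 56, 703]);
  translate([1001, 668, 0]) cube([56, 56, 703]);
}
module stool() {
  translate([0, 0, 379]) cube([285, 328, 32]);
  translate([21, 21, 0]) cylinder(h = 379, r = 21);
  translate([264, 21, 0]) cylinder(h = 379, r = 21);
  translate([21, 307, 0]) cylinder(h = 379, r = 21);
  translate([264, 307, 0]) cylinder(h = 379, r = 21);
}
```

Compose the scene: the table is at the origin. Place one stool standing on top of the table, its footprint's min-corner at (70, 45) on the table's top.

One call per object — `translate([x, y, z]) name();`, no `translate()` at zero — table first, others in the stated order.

table();
translate([70, 45, 738]) stool();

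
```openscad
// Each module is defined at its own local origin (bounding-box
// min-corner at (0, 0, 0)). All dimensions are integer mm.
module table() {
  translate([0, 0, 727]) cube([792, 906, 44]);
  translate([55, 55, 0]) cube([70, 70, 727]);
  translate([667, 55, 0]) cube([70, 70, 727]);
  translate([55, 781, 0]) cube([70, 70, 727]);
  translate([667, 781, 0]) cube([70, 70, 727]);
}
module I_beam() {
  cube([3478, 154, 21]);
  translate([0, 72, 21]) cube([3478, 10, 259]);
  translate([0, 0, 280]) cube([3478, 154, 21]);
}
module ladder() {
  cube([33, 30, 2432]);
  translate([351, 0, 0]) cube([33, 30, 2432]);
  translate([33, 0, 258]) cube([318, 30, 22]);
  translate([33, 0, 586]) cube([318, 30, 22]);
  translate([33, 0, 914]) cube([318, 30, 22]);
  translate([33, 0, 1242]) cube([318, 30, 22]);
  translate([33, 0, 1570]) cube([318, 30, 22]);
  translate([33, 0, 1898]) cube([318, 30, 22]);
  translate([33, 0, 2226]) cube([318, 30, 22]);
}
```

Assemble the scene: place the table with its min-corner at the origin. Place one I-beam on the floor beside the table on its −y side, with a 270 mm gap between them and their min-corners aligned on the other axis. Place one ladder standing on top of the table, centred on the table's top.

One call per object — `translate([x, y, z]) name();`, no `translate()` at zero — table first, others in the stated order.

table();
translate([0, -424, 0]) I_beam();
translate([204, 438, 771]) ladder();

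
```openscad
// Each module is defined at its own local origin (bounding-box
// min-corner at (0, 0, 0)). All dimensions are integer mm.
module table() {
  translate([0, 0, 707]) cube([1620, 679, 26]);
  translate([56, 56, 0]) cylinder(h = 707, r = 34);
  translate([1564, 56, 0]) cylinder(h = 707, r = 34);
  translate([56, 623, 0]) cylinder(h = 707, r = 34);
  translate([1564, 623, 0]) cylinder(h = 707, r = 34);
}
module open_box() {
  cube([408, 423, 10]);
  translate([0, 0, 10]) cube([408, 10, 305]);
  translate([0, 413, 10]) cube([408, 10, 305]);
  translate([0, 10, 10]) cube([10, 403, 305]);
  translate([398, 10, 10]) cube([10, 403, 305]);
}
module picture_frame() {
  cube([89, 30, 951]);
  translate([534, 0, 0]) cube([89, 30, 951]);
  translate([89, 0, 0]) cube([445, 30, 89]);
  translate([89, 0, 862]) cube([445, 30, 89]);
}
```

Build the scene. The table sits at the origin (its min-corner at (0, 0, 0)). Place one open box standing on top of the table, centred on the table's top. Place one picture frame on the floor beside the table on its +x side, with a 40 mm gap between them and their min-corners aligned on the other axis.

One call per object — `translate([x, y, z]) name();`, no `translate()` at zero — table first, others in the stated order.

table();
translate([606, 128, 733]) open_box();
translate([1660, 0, 0]) picture_frame();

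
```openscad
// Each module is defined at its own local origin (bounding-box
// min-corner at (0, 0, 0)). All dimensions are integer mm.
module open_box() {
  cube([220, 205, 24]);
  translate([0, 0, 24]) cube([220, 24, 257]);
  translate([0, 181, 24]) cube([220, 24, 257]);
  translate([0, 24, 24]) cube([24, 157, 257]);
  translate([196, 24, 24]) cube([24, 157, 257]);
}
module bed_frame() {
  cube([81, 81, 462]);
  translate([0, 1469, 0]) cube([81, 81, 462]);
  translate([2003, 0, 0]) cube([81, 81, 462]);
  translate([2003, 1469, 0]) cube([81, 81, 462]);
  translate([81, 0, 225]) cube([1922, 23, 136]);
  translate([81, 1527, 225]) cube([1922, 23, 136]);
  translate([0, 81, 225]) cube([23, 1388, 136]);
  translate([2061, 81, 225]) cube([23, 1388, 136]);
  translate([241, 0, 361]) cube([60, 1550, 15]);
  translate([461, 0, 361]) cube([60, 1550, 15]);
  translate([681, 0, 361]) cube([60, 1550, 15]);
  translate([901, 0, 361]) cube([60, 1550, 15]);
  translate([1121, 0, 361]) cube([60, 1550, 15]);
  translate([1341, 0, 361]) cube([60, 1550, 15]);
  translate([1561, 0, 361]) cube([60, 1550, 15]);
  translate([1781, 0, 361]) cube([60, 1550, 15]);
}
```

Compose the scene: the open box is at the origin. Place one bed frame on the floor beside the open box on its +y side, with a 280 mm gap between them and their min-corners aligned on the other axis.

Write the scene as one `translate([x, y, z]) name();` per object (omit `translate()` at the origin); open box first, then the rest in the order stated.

open_box();
translate([0, 485, 0]) bed_frame();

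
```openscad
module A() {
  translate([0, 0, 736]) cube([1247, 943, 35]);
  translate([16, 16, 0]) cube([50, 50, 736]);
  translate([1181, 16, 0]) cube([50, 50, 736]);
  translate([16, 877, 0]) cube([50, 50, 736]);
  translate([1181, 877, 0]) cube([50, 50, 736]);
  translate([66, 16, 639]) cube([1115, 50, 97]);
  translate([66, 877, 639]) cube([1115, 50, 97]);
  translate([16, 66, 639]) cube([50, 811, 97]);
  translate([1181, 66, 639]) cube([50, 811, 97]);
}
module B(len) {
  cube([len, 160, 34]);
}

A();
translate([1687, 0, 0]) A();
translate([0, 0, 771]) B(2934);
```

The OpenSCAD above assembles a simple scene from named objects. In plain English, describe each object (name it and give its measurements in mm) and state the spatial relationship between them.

A is a table with a 1247×943 mm rectangular top, 35 mm thick, top surface at z = 771 mm, supported by four 50×50 mm square legs, each inset 16 mm from the nearest pair of top edges, running from the floor. Four apron rails, 50 mm thick and 97 mm tall, run between adjacent legs with their top edges flush with the underside of the top and their outer faces flush with the legs' outer faces.

B is a rectangular beam 2934 mm long (x), 160 mm deep (y), 34 mm thick (z).

The beam spans the tops of two tables placed 440 mm apart, resting at z = 771 mm.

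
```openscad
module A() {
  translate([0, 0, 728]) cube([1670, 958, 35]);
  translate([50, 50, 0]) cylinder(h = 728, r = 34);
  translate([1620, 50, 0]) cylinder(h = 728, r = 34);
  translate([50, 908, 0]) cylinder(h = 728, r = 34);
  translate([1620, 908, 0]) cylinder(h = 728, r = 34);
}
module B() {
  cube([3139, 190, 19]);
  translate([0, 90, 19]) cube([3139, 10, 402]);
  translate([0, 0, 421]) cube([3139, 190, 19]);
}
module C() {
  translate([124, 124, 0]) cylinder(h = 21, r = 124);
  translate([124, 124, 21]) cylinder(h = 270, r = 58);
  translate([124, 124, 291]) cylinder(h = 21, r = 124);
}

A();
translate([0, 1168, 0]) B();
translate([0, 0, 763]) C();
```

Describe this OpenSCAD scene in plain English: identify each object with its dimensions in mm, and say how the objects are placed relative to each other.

A is a rectangular dining table. The top is 1670×958×35 mm with its upper surface at z = 763 mm. It stands on four round legs of 68 mm diameter, each leg's bounding box inset 16 mm from the nearest pair of top edges, running from the floor to the underside of the top.

B is an I-beam lying along x, 3139 mm long. Overall section height 440 mm. Two flanges 190 mm wide (y) and 19 mm thick, one on the floor and one at the top; a web 10 mm thick runs between them, centred on the flange width.

C is a spool: two coaxial disc flanges of radius 124 mm and thickness 21 mm, joined by a core cylinder of radius 58 mm and height 270 mm. The lower flange rests on z = 0 and the three cylinders share a vertical axis.

The I-beam is on the floor beside the table on its +y side. The spool is on top of the table.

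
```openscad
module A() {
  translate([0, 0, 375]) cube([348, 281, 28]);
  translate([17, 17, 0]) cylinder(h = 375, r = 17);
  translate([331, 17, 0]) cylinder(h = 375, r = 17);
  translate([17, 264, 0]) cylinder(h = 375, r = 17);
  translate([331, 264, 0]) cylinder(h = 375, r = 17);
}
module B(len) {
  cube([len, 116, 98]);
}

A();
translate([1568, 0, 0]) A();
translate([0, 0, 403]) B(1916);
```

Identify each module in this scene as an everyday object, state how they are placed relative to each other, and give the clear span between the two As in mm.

A is a stool. B is a beam. A beam spans the tops of two stools. The clear span between the two stools is 1220 mm.

Second stool starts at x = 1568; first ends at x = 348; clear span = 1568 − 348 = 1220 mm.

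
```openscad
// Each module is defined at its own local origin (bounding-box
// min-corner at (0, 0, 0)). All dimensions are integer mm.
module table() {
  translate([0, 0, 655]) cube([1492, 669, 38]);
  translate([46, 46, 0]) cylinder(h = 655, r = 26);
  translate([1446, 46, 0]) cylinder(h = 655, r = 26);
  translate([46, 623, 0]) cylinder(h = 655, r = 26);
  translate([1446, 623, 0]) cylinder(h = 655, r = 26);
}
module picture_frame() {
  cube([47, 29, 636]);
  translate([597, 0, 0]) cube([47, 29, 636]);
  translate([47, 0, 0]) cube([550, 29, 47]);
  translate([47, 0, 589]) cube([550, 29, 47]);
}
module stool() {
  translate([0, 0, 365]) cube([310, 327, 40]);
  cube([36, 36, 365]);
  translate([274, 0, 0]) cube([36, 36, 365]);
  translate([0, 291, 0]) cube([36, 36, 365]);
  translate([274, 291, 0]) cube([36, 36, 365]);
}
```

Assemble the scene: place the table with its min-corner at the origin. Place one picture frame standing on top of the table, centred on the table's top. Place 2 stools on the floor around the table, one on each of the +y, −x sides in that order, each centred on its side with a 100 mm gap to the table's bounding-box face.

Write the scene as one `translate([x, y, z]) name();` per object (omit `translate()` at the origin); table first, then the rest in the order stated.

table();
translate([424, 320, 693]) picture_frame();
translate([591, 769, 0]) stool();
translate([-410, 171, 0]) stool();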